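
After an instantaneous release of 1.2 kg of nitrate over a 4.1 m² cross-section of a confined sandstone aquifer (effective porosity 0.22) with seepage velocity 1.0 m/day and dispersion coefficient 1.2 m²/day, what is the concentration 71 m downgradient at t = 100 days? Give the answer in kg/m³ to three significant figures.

0.00594 kg/m³

For an instantaneous plane source, C(x,t) = M/(n_e·A·√(4πDt)) · exp(−(x−vt)²/(4Dt)), with n_e·A the pore (flow) area.
Plume center vt = 1.0 × 100 = 100 m, so the well at 71 m is 29 m upgradient of the peak.
√(4πDt) = 38.83 m, giving peak height M/(n_e·A·√(4πDt)) = 1.2/(0.22 × 4.1 × 38.83) = 0.03426 kg/m³.
(x−vt)²/(4Dt) = (-29)²/(4 × 1.2 × 100) = 1.752; exp(−1.752) = 0.1734.
C = 0.03426 × 0.1734 = 0.00594 kg/m³.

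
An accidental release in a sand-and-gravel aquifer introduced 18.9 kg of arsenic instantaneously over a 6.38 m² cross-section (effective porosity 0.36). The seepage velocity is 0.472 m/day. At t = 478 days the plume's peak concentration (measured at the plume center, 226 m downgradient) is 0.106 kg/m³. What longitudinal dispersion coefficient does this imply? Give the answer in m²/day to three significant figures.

1.00 m²/day

At the plume center C_max = M/(n_e·A·√(4πDt)), so D = M²/(4πt·(n_e·A·C_max)²).
n_e·A·C_max = 0.36 × 6.38 × 0.106 = 0.2435 kg/m.
D = 18.9²/(4π × 478 × 0.2435²) = 1.00 m²/day.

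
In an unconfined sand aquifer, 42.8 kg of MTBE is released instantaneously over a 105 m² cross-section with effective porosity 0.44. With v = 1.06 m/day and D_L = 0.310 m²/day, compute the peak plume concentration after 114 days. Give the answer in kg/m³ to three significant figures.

0.0440 kg/m³

The peak of an instantaneous 1D plume sits at x = vt; there the Gaussian factor is 1 and C_max = M/(n_e·A·√(4πDt)), where n_e·A is the pore area the mass is dissolved in.
√(4πDt) = √(4π × 0.310 × 114) = 21.07 m, so C_max = 42.8/(0.44 × 105 × 21.07) = 0.0440 kg/m³.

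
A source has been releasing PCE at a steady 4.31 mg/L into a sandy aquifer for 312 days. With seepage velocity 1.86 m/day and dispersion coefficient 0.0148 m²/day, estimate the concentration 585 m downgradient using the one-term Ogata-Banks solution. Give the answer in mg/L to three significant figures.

0.266 mg/L

For a continuous step input, C/C₀ ≈ ½·erfc((x−vt)/(2√(Dt))).
vt = 1.86 × 312 = 580.32 m and 2√(Dt) = 2√(0.0148 × 312) = 4.298 m.
Argument (x−vt)/(2√(Dt)) = (585 − 580.32)/4.298 = 1.089; ½·erfc(1.089) = 0.06177.
C = 4.31 × 0.06177 = 0.266 mg/L.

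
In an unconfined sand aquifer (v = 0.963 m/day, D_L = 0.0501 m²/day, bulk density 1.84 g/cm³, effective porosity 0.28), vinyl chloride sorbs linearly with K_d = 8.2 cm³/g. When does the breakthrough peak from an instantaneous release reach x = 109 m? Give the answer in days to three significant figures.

6210 days

Retardation factor R = 1 + ρ_b·K_d/n = 1 + 1.84 × 8.2/0.28 = 54.89.
Sorption retards both mechanisms: v_R = v/R = 0.01754 m/day, D_R = D/R = 0.0009127 m²/day.
Peak time from v_R²t² + 2D_R t − x² = 0: t = (√(D_R² + v_R²x²) − D_R)/v_R².
√(D_R² + v_R²x²) = √(0.0009127² + 0.01754² × 109²) = 1.912; v_R² = 0.0003077.
t = (1.912 − 0.0009127)/0.0003077 = 6210 days.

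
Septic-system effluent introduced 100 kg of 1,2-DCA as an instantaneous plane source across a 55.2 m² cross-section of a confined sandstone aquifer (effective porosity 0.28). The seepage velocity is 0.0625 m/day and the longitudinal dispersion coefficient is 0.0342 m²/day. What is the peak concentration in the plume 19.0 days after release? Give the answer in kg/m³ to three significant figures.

The peak of an instantaneous 1D plume sits at x = vt; there the Gaussian factor is 1 and C_max = M/(n_e·A·√(4πDt)), where n_e·A is the pore area the mass is dissolved in.
√(4πDt) = √(4π × 0.0342 × 19.0) = 2.858 m, so C_max = 100/(0.28 × 55.2 × 2.858) = 2.26 kg/m³.

2.26 kg/m³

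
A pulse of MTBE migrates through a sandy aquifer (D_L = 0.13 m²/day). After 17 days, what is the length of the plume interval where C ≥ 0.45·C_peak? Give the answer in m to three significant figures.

5.31 m

The plume is Gaussian with σ = √(2Dt) = √(2 × 0.13 × 17) = 2.102 m.
C/C_peak = exp(−Δx²/(2σ²)) = 0.45 ⇒ Δx = σ·√(−2 ln 0.45) = 2.102 × 1.264 = 2.657 m.
Width = 2Δx = 5.31 m.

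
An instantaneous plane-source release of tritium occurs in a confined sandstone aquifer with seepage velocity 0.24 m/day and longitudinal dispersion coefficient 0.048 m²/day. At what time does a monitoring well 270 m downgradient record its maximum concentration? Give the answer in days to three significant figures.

1120 days

For the 1D instantaneous-source solution, setting ∂C/∂t = 0 at fixed x gives v²t² + 2Dt − x² = 0, so t = (√(D² + v²x²) − D)/v².
√(D² + v²x²) = √(0.048² + 0.24² × 270²) = 64.80; v² = 0.0576.
t = (64.80 − 0.048)/0.0576 = 1120 days (vs. the pure-advection estimate x/v = 1120 d).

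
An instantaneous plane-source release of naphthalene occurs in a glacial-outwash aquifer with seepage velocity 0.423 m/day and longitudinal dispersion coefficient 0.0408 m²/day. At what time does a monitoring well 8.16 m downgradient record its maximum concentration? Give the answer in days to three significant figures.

19.1 days

For the 1D instantaneous-source solution, setting ∂C/∂t = 0 at fixed x gives v²t² + 2Dt − x² = 0, so t = (√(D² + v²x²) − D)/v².
√(D² + v²x²) = √(0.0408² + 0.423² × 8.16²) = 3.452; v² = 0.178929.
t = (3.452 − 0.0408)/0.178929 = 19.1 days (vs. the pure-advection estimate x/v = 19.3 d).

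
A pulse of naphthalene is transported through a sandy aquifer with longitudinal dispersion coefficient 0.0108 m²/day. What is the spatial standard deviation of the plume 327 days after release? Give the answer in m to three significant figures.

2.66 m

Dispersive spreading gives a Gaussian with σ² = 2Dt; advection only shifts the center.
σ = √(2 × 0.0108 × 327) = 2.66 m.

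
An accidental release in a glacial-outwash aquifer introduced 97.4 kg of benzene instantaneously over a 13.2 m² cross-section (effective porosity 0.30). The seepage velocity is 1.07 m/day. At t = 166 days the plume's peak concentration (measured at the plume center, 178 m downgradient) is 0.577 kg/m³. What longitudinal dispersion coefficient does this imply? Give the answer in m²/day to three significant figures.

At the plume center C_max = M/(n_e·A·√(4πDt)), so D = M²/(4πt·(n_e·A·C_max)²).
n_e·A·C_max = 0.30 × 13.2 × 0.577 = 2.285 kg/m.
D = 97.4²/(4π × 166 × 2.285²) = 0.871 m²/day.

0.871 m²/day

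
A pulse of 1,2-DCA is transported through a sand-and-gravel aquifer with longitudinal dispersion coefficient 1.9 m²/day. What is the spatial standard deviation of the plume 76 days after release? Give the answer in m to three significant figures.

Dispersive spreading gives a Gaussian with σ² = 2Dt; advection only shifts the center.
σ = √(2 × 1.9 × 76) = 17.0 m.

17.0 m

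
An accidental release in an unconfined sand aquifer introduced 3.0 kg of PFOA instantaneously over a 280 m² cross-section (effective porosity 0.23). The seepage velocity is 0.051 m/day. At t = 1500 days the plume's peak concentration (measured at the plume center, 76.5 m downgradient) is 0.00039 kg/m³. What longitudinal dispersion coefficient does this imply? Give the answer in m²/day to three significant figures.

0.757 m²/day

At the plume center C_max = M/(n_e·A·√(4πDt)), so D = M²/(4πt·(n_e·A·C_max)²).
n_e·A·C_max = 0.23 × 280 × 0.00039 = 0.02512 kg/m.
D = 3.0²/(4π × 1500 × 0.02512²) = 0.757 m²/day.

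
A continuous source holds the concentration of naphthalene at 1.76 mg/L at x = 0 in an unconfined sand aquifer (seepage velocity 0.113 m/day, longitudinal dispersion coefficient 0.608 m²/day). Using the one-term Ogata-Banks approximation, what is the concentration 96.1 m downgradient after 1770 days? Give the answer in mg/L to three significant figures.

1.74 mg/L

For a continuous step input, C/C₀ ≈ ½·erfc((x−vt)/(2√(Dt))).
vt = 0.113 × 1770 = 200.01 m and 2√(Dt) = 2√(0.608 × 1770) = 65.61 m.
Argument (x−vt)/(2√(Dt)) = (96.1 − 200.01)/65.61 = -1.584; ½·erfc(-1.584) = 0.9875.
C = 1.76 × 0.9875 = 1.74 mg/L.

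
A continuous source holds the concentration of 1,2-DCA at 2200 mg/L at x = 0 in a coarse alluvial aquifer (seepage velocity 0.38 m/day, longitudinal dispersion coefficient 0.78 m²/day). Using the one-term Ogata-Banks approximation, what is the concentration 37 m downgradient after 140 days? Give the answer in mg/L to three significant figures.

1900 mg/L

For a continuous step input, C/C₀ ≈ ½·erfc((x−vt)/(2√(Dt))).
vt = 0.38 × 140 = 53.2 m and 2√(Dt) = 2√(0.78 × 140) = 20.90 m.
Argument (x−vt)/(2√(Dt)) = (37 − 53.2)/20.90 = -0.7751; ½·erfc(-0.7751) = 0.8635.
C = 2200 × 0.8635 = 1900 mg/L.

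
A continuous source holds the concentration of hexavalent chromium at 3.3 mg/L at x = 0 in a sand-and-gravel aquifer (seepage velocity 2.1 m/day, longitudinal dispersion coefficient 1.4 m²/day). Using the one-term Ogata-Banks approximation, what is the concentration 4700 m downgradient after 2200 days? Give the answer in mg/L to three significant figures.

For a continuous step input, C/C₀ ≈ ½·erfc((x−vt)/(2√(Dt))).
vt = 2.1 × 2200 = 4620 m and 2√(Dt) = 2√(1.4 × 2200) = 111.0 m.
Argument (x−vt)/(2√(Dt)) = (4700 − 4620)/111.0 = 0.7207; ½·erfc(0.7207) = 0.1540.
C = 3.3 × 0.1540 = 0.508 mg/L.

0.508 mg/L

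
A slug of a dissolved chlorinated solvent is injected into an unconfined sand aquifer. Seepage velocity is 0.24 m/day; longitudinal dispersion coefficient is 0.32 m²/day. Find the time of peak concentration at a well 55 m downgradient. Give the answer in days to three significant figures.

224 days

For the 1D instantaneous-source solution, setting ∂C/∂t = 0 at fixed x gives v²t² + 2Dt − x² = 0, so t = (√(D² + v²x²) − D)/v².
√(D² + v²x²) = √(0.32² + 0.24² × 55²) = 13.20; v² = 0.0576.
t = (13.20 − 0.32)/0.0576 = 224 days (vs. the pure-advection estimate x/v = 229 d).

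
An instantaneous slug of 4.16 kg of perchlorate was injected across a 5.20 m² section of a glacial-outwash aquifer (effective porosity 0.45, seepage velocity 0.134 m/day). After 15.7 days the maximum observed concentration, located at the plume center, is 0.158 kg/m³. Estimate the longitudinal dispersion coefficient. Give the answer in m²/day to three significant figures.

At the plume center C_max = M/(n_e·A·√(4πDt)), so D = M²/(4πt·(n_e·A·C_max)²).
n_e·A·C_max = 0.45 × 5.20 × 0.158 = 0.3697 kg/m.
D = 4.16²/(4π × 15.7 × 0.3697²) = 0.642 m²/day.

0.642 m²/day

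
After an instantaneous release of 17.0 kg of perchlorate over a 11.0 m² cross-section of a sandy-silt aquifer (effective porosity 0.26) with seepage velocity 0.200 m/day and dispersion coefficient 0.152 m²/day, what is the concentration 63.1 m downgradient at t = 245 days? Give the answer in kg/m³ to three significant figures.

0.0723 kg/m³

For an instantaneous plane source, C(x,t) = M/(n_e·A·√(4πDt)) · exp(−(x−vt)²/(4Dt)), with n_e·A the pore (flow) area.
Plume center vt = 0.200 × 245 = 49 m, so the well at 63.1 m is 14.1 m downgradient of the peak.
√(4πDt) = 21.63 m, giving peak height M/(n_e·A·√(4πDt)) = 17.0/(0.26 × 11.0 × 21.63) = 0.2748 kg/m³.
(x−vt)²/(4Dt) = (14.1)²/(4 × 0.152 × 245) = 1.335; exp(−1.335) = 0.2632.
C = 0.2748 × 0.2632 = 0.0723 kg/m³.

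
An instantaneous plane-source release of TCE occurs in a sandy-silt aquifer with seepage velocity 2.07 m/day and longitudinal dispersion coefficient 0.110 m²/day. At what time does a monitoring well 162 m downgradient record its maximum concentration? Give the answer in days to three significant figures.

78.2 days

For the 1D instantaneous-source solution, setting ∂C/∂t = 0 at fixed x gives v²t² + 2Dt − x² = 0, so t = (√(D² + v²x²) − D)/v².
√(D² + v²x²) = √(0.110² + 2.07² × 162²) = 335.3; v² = 4.2849.
t = (335.3 − 0.110)/4.2849 = 78.2 days (vs. the pure-advection estimate x/v = 78.3 d).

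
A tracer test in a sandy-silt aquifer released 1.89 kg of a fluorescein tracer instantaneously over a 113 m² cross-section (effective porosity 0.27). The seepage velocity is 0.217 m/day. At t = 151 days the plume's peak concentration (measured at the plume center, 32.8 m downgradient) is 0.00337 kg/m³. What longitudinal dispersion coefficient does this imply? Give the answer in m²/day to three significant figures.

At the plume center C_max = M/(n_e·A·√(4πDt)), so D = M²/(4πt·(n_e·A·C_max)²).
n_e·A·C_max = 0.27 × 113 × 0.00337 = 0.1028 kg/m.
D = 1.89²/(4π × 151 × 0.1028²) = 0.178 m²/day.

0.178 m²/day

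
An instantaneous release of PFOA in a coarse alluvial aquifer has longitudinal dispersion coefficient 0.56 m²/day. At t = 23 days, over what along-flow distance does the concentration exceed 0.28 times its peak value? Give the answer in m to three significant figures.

16.2 m

The plume is Gaussian with σ = √(2Dt) = √(2 × 0.56 × 23) = 5.075 m.
C/C_peak = exp(−Δx²/(2σ²)) = 0.28 ⇒ Δx = σ·√(−2 ln 0.28) = 5.075 × 1.596 = 8.100 m.
Width = 2Δx = 16.2 m.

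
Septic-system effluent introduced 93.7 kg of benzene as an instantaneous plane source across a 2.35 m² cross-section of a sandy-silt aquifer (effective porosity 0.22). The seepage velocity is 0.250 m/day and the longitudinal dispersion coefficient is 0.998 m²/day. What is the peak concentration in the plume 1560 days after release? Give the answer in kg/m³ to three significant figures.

The peak of an instantaneous 1D plume sits at x = vt; there the Gaussian factor is 1 and C_max = M/(n_e·A·√(4πDt)), where n_e·A is the pore area the mass is dissolved in.
√(4πDt) = √(4π × 0.998 × 1560) = 139.9 m, so C_max = 93.7/(0.22 × 2.35 × 139.9) = 1.30 kg/m³.

1.30 kg/m³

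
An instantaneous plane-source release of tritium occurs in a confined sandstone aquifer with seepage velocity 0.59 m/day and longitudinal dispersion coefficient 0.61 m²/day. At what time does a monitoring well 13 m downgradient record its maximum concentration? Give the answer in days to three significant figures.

20.4 days

For the 1D instantaneous-source solution, setting ∂C/∂t = 0 at fixed x gives v²t² + 2Dt − x² = 0, so t = (√(D² + v²x²) − D)/v².
√(D² + v²x²) = √(0.61² + 0.59² × 13²) = 7.694; v² = 0.3481.
t = (7.694 − 0.61)/0.3481 = 20.4 days (vs. the pure-advection estimate x/v = 22.0 d).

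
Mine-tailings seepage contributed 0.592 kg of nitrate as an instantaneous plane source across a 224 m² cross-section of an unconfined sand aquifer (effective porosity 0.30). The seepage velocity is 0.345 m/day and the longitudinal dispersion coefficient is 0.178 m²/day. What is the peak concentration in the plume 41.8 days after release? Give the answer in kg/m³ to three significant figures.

The peak of an instantaneous 1D plume sits at x = vt; there the Gaussian factor is 1 and C_max = M/(n_e·A·√(4πDt)), where n_e·A is the pore area the mass is dissolved in.
√(4πDt) = √(4π × 0.178 × 41.8) = 9.669 m, so C_max = 0.592/(0.30 × 224 × 9.669) = 0.000911 kg/m³.

0.000911 kg/m³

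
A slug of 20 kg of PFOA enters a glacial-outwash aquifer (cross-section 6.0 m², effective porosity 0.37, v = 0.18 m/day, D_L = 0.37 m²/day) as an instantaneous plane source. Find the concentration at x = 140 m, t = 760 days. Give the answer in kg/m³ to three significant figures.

0.150 kg/m³

For an instantaneous plane source, C(x,t) = M/(n_e·A·√(4πDt)) · exp(−(x−vt)²/(4Dt)), with n_e·A the pore (flow) area.
Plume center vt = 0.18 × 760 = 136.8 m, so the well at 140 m is 3.2 m downgradient of the peak.
√(4πDt) = 59.44 m, giving peak height M/(n_e·A·√(4πDt)) = 20/(0.37 × 6.0 × 59.44) = 0.1516 kg/m³.
(x−vt)²/(4Dt) = (3.2)²/(4 × 0.37 × 760) = 0.009104; exp(−0.009104) = 0.9909.
C = 0.1516 × 0.9909 = 0.150 kg/m³.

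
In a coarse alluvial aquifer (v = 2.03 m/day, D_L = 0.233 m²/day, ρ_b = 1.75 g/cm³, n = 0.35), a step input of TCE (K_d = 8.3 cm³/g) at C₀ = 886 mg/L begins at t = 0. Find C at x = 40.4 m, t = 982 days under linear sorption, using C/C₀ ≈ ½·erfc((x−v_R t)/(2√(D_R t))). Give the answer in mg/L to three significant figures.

Retardation factor R = 1 + ρ_b·K_d/n = 1 + 1.75 × 8.3/0.35 = 42.50.
Sorption retards both mechanisms: v_R = v/R = 0.04776 m/day, D_R = D/R = 0.005482 m²/day.
v_R·t = 0.04776 × 982 = 46.90032 m; 2√(D_R t) = 4.640 m; argument = (40.4 − 46.90032)/4.640 = -1.401.
C = C₀ × ½·erfc(-1.401) = 886 × 0.9762 = 865 mg/L.

865 mg/L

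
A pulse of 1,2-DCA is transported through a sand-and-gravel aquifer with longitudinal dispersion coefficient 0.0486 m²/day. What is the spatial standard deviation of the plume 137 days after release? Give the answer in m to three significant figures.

3.65 m

Dispersive spreading gives a Gaussian with σ² = 2Dt; advection only shifts the center.
σ = √(2 × 0.0486 × 137) = 3.65 m.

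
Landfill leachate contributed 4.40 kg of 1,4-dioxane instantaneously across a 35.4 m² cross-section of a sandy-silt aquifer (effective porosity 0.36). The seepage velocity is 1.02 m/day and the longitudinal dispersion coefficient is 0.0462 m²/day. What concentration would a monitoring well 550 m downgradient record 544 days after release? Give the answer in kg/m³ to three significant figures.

For an instantaneous plane source, C(x,t) = M/(n_e·A·√(4πDt)) · exp(−(x−vt)²/(4Dt)), with n_e·A the pore (flow) area.
Plume center vt = 1.02 × 544 = 554.88 m, so the well at 550 m is 4.88 m upgradient of the peak.
√(4πDt) = 17.77 m, giving peak height M/(n_e·A·√(4πDt)) = 4.40/(0.36 × 35.4 × 17.77) = 0.01943 kg/m³.
(x−vt)²/(4Dt) = (-4.88)²/(4 × 0.0462 × 544) = 0.2369; exp(−0.2369) = 0.7891.
C = 0.01943 × 0.7891 = 0.0153 kg/m³.

0.0153 kg/m³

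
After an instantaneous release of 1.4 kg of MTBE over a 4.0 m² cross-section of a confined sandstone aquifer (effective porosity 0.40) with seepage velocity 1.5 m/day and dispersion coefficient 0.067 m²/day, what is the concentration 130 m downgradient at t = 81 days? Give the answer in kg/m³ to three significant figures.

For an instantaneous plane source, C(x,t) = M/(n_e·A·√(4πDt)) · exp(−(x−vt)²/(4Dt)), with n_e·A the pore (flow) area.
Plume center vt = 1.5 × 81 = 121.5 m, so the well at 130 m is 8.5 m downgradient of the peak.
√(4πDt) = 8.258 m, giving peak height M/(n_e·A·√(4πDt)) = 1.4/(0.40 × 4.0 × 8.258) = 0.1060 kg/m³.
(x−vt)²/(4Dt) = (8.5)²/(4 × 0.067 × 81) = 3.328; exp(−3.328) = 0.03586.
C = 0.1060 × 0.03586 = 0.00380 kg/m³.

0.00380 kg/m³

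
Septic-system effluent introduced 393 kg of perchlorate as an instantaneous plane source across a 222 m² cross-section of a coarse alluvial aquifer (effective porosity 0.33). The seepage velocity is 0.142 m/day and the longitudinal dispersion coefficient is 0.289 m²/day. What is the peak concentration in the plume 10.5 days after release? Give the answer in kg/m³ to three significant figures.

The peak of an instantaneous 1D plume sits at x = vt; there the Gaussian factor is 1 and C_max = M/(n_e·A·√(4πDt)), where n_e·A is the pore area the mass is dissolved in.
√(4πDt) = √(4π × 0.289 × 10.5) = 6.175 m, so C_max = 393/(0.33 × 222 × 6.175) = 0.869 kg/m³.

0.869 kg/m³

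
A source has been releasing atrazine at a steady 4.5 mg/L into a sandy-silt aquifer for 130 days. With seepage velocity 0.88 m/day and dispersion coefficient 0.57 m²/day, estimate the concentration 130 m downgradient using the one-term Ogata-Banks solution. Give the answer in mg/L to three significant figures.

For a continuous step input, C/C₀ ≈ ½·erfc((x−vt)/(2√(Dt))).
vt = 0.88 × 130 = 114.4 m and 2√(Dt) = 2√(0.57 × 130) = 17.22 m.
Argument (x−vt)/(2√(Dt)) = (130 − 114.4)/17.22 = 0.9059; ½·erfc(0.9059) = 0.1001.
C = 4.5 × 0.1001 = 0.450 mg/L.

0.450 mg/L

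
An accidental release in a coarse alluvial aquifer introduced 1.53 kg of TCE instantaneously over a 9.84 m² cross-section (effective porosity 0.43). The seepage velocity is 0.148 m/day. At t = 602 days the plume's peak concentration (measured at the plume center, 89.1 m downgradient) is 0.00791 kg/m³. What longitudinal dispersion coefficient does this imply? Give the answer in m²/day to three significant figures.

At the plume center C_max = M/(n_e·A·√(4πDt)), so D = M²/(4πt·(n_e·A·C_max)²).
n_e·A·C_max = 0.43 × 9.84 × 0.00791 = 0.03347 kg/m.
D = 1.53²/(4π × 602 × 0.03347²) = 0.276 m²/day.

0.276 m²/day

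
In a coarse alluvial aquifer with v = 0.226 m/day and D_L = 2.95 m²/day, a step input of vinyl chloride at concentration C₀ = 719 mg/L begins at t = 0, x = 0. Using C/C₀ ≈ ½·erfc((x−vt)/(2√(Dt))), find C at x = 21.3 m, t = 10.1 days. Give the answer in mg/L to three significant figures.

4.95 mg/L

For a continuous step input, C/C₀ ≈ ½·erfc((x−vt)/(2√(Dt))).
vt = 0.226 × 10.1 = 2.2826 m and 2√(Dt) = 2√(2.95 × 10.1) = 10.92 m.
Argument (x−vt)/(2√(Dt)) = (21.3 − 2.2826)/10.92 = 1.742; ½·erfc(1.742) = 0.006878.
C = 719 × 0.006878 = 4.95 mg/L.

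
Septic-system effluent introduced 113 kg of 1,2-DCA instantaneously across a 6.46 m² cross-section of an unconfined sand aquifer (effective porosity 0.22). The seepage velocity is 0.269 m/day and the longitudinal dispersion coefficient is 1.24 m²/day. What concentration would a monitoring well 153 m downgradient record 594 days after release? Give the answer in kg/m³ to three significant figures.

0.814 kg/m³

For an instantaneous plane source, C(x,t) = M/(n_e·A·√(4πDt)) · exp(−(x−vt)²/(4Dt)), with n_e·A the pore (flow) area.
Plume center vt = 0.269 × 594 = 159.786 m, so the well at 153 m is 6.786 m upgradient of the peak.
√(4πDt) = 96.21 m, giving peak height M/(n_e·A·√(4πDt)) = 113/(0.22 × 6.46 × 96.21) = 0.8264 kg/m³.
(x−vt)²/(4Dt) = (-6.786)²/(4 × 1.24 × 594) = 0.01563; exp(−0.01563) = 0.9845.
C = 0.8264 × 0.9845 = 0.814 kg/m³.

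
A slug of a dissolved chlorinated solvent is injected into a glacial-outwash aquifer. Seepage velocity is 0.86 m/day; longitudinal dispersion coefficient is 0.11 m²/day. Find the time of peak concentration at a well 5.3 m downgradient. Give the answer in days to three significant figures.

For the 1D instantaneous-source solution, setting ∂C/∂t = 0 at fixed x gives v²t² + 2Dt − x² = 0, so t = (√(D² + v²x²) − D)/v².
√(D² + v²x²) = √(0.11² + 0.86² × 5.3²) = 4.559; v² = 0.7396.
t = (4.559 − 0.11)/0.7396 = 6.02 days (vs. the pure-advection estimate x/v = 6.16 d).

6.02 days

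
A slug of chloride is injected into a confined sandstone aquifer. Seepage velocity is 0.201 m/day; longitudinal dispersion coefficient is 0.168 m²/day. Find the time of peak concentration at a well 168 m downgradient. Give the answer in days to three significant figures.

For the 1D instantaneous-source solution, setting ∂C/∂t = 0 at fixed x gives v²t² + 2Dt − x² = 0, so t = (√(D² + v²x²) − D)/v².
√(D² + v²x²) = √(0.168² + 0.201² × 168²) = 33.77; v² = 0.040401.
t = (33.77 − 0.168)/0.040401 = 832 days (vs. the pure-advection estimate x/v = 836 d).

832 days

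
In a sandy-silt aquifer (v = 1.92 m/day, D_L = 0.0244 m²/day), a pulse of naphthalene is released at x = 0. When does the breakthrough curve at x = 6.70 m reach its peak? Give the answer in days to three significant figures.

For the 1D instantaneous-source solution, setting ∂C/∂t = 0 at fixed x gives v²t² + 2Dt − x² = 0, so t = (√(D² + v²x²) − D)/v².
√(D² + v²x²) = √(0.0244² + 1.92² × 6.70²) = 12.86; v² = 3.6864.
t = (12.86 − 0.0244)/3.6864 = 3.48 days (vs. the pure-advection estimate x/v = 3.49 d).

3.48 days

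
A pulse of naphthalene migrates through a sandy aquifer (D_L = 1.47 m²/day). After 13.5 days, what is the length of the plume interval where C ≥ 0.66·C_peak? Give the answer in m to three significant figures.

The plume is Gaussian with σ = √(2Dt) = √(2 × 1.47 × 13.5) = 6.300 m.
C/C_peak = exp(−Δx²/(2σ²)) = 0.66 ⇒ Δx = σ·√(−2 ln 0.66) = 6.300 × 0.9116 = 5.743 m.
Width = 2Δx = 11.5 m.

11.5 m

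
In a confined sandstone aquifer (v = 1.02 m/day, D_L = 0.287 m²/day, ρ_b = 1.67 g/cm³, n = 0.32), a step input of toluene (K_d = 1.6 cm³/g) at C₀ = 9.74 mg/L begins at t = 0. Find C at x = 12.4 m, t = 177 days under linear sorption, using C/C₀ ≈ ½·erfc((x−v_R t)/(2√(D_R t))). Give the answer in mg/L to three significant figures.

9.56 mg/L

Retardation factor R = 1 + ρ_b·K_d/n = 1 + 1.67 × 1.6/0.32 = 9.350.
Sorption retards both mechanisms: v_R = v/R = 0.1091 m/day, D_R = D/R = 0.03070 m²/day.
v_R·t = 0.1091 × 177 = 19.3107 m; 2√(D_R t) = 4.662 m; argument = (12.4 − 19.3107)/4.662 = -1.482.
C = C₀ × ½·erfc(-1.482) = 9.74 × 0.9820 = 9.56 mg/L.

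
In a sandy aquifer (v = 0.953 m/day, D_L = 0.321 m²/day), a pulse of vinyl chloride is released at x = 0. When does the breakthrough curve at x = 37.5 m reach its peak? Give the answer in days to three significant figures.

39.0 days

For the 1D instantaneous-source solution, setting ∂C/∂t = 0 at fixed x gives v²t² + 2Dt − x² = 0, so t = (√(D² + v²x²) − D)/v².
√(D² + v²x²) = √(0.321² + 0.953² × 37.5²) = 35.74; v² = 0.908209.
t = (35.74 − 0.321)/0.908209 = 39.0 days (vs. the pure-advection estimate x/v = 39.3 d).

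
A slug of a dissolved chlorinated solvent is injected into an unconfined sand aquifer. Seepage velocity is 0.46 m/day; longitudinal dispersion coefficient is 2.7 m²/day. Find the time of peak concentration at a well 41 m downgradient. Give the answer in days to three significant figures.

For the 1D instantaneous-source solution, setting ∂C/∂t = 0 at fixed x gives v²t² + 2Dt − x² = 0, so t = (√(D² + v²x²) − D)/v².
√(D² + v²x²) = √(2.7² + 0.46² × 41²) = 19.05; v² = 0.2116.
t = (19.05 − 2.7)/0.2116 = 77.3 days (vs. the pure-advection estimate x/v = 89.1 d).

77.3 days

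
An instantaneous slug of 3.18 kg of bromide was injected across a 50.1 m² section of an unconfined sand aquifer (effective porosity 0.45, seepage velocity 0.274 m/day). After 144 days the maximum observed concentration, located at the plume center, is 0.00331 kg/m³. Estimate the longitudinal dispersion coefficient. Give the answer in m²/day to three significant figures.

At the plume center C_max = M/(n_e·A·√(4πDt)), so D = M²/(4πt·(n_e·A·C_max)²).
n_e·A·C_max = 0.45 × 50.1 × 0.00331 = 0.07462 kg/m.
D = 3.18²/(4π × 144 × 0.07462²) = 1.00 m²/day.

1.00 m²/day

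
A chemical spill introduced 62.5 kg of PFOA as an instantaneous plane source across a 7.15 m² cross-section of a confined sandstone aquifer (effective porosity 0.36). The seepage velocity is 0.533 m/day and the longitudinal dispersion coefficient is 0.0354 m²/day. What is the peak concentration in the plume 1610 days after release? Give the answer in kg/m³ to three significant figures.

0.907 kg/m³

The peak of an instantaneous 1D plume sits at x = vt; there the Gaussian factor is 1 and C_max = M/(n_e·A·√(4πDt)), where n_e·A is the pore area the mass is dissolved in.
√(4πDt) = √(4π × 0.0354 × 1610) = 26.76 m, so C_max = 62.5/(0.36 × 7.15 × 26.76) = 0.907 kg/m³.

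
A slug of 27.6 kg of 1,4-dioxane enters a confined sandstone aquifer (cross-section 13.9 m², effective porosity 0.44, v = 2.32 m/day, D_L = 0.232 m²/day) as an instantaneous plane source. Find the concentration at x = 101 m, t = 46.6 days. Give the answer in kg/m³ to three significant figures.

0.120 kg/m³

For an instantaneous plane source, C(x,t) = M/(n_e·A·√(4πDt)) · exp(−(x−vt)²/(4Dt)), with n_e·A the pore (flow) area.
Plume center vt = 2.32 × 46.6 = 108.112 m, so the well at 101 m is 7.112 m upgradient of the peak.
√(4πDt) = 11.66 m, giving peak height M/(n_e·A·√(4πDt)) = 27.6/(0.44 × 13.9 × 11.66) = 0.3870 kg/m³.
(x−vt)²/(4Dt) = (-7.112)²/(4 × 0.232 × 46.6) = 1.170; exp(−1.170) = 0.3104.
C = 0.3870 × 0.3104 = 0.120 kg/m³.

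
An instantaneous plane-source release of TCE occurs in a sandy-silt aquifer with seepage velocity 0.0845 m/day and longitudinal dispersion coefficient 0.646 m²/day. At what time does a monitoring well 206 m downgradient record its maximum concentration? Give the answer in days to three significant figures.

2350 days

For the 1D instantaneous-source solution, setting ∂C/∂t = 0 at fixed x gives v²t² + 2Dt − x² = 0, so t = (√(D² + v²x²) − D)/v².
√(D² + v²x²) = √(0.646² + 0.0845² × 206²) = 17.42; v² = 0.00714025.
t = (17.42 − 0.646)/0.00714025 = 2350 days (vs. the pure-advection estimate x/v = 2440 d).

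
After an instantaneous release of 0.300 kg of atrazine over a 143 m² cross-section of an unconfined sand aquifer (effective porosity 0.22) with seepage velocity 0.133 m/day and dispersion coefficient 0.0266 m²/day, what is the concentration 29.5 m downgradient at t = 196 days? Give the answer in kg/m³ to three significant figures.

For an instantaneous plane source, C(x,t) = M/(n_e·A·√(4πDt)) · exp(−(x−vt)²/(4Dt)), with n_e·A the pore (flow) area.
Plume center vt = 0.133 × 196 = 26.068 m, so the well at 29.5 m is 3.432 m downgradient of the peak.
√(4πDt) = 8.094 m, giving peak height M/(n_e·A·√(4πDt)) = 0.300/(0.22 × 143 × 8.094) = 0.001178 kg/m³.
(x−vt)²/(4Dt) = (3.432)²/(4 × 0.0266 × 196) = 0.5648; exp(−0.5648) = 0.5685.
C = 0.001178 × 0.5685 = 0.000670 kg/m³.

0.000670 kg/m³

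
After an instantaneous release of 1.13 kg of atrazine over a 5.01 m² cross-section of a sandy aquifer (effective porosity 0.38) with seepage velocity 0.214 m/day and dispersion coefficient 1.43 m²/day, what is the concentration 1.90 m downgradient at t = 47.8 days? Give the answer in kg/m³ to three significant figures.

For an instantaneous plane source, C(x,t) = M/(n_e·A·√(4πDt)) · exp(−(x−vt)²/(4Dt)), with n_e·A the pore (flow) area.
Plume center vt = 0.214 × 47.8 = 10.2292 m, so the well at 1.90 m is 8.3292 m upgradient of the peak.
√(4πDt) = 29.31 m, giving peak height M/(n_e·A·√(4πDt)) = 1.13/(0.38 × 5.01 × 29.31) = 0.02025 kg/m³.
(x−vt)²/(4Dt) = (-8.3292)²/(4 × 1.43 × 47.8) = 0.2537; exp(−0.2537) = 0.7759.
C = 0.02025 × 0.7759 = 0.0157 kg/m³.

0.0157 kg/m³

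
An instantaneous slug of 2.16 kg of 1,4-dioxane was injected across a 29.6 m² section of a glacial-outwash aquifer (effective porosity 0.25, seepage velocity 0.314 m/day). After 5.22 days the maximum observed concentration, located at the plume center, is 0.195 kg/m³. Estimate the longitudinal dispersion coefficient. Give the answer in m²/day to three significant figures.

At the plume center C_max = M/(n_e·A·√(4πDt)), so D = M²/(4πt·(n_e·A·C_max)²).
n_e·A·C_max = 0.25 × 29.6 × 0.195 = 1.443 kg/m.
D = 2.16²/(4π × 5.22 × 1.443²) = 0.0342 m²/day.

0.0342 m²/day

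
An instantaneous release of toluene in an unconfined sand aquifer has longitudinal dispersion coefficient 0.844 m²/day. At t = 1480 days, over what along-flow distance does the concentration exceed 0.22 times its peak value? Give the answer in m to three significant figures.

The plume is Gaussian with σ = √(2Dt) = √(2 × 0.844 × 1480) = 49.98 m.
C/C_peak = exp(−Δx²/(2σ²)) = 0.22 ⇒ Δx = σ·√(−2 ln 0.22) = 49.98 × 1.740 = 86.97 m.
Width = 2Δx = 174 m.

174 m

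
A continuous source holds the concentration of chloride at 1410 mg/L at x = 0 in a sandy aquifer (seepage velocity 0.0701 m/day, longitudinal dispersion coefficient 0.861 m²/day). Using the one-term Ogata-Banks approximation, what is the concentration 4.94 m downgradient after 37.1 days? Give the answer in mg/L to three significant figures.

For a continuous step input, C/C₀ ≈ ½·erfc((x−vt)/(2√(Dt))).
vt = 0.0701 × 37.1 = 2.60071 m and 2√(Dt) = 2√(0.861 × 37.1) = 11.30 m.
Argument (x−vt)/(2√(Dt)) = (4.94 − 2.60071)/11.30 = 0.2070; ½·erfc(0.2070) = 0.3849.
C = 1410 × 0.3849 = 543 mg/L.

543 mg/L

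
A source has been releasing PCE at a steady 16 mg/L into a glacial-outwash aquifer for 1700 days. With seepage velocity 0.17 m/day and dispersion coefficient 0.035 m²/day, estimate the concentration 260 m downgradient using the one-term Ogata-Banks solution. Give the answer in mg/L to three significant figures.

For a continuous step input, C/C₀ ≈ ½·erfc((x−vt)/(2√(Dt))).
vt = 0.17 × 1700 = 289 m and 2√(Dt) = 2√(0.035 × 1700) = 15.43 m.
Argument (x−vt)/(2√(Dt)) = (260 − 289)/15.43 = -1.879; ½·erfc(-1.879) = 0.9961.
C = 16 × 0.9961 = 15.9 mg/L.

15.9 mg/L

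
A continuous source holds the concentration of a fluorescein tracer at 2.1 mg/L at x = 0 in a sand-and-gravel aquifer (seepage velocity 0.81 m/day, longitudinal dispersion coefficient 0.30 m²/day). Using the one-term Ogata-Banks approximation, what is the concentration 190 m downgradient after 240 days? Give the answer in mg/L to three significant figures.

1.35 mg/L

For a continuous step input, C/C₀ ≈ ½·erfc((x−vt)/(2√(Dt))).
vt = 0.81 × 240 = 194.4 m and 2√(Dt) = 2√(0.30 × 240) = 16.97 m.
Argument (x−vt)/(2√(Dt)) = (190 − 194.4)/16.97 = -0.2593; ½·erfc(-0.2593) = 0.6431.
C = 2.1 × 0.6431 = 1.35 mg/L.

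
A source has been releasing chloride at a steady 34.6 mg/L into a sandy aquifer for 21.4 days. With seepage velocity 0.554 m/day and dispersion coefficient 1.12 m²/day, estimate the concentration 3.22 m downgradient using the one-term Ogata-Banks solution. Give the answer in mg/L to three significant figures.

30.9 mg/L

For a continuous step input, C/C₀ ≈ ½·erfc((x−vt)/(2√(Dt))).
vt = 0.554 × 21.4 = 11.8556 m and 2√(Dt) = 2√(1.12 × 21.4) = 9.791 m.
Argument (x−vt)/(2√(Dt)) = (3.22 − 11.8556)/9.791 = -0.8820; ½·erfc(-0.8820) = 0.8939.
C = 34.6 × 0.8939 = 30.9 mg/L.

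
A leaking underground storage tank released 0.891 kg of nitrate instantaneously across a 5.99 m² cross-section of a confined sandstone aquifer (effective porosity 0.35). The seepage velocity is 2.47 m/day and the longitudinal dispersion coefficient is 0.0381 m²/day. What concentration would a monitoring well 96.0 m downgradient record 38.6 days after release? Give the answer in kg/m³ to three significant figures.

For an instantaneous plane source, C(x,t) = M/(n_e·A·√(4πDt)) · exp(−(x−vt)²/(4Dt)), with n_e·A the pore (flow) area.
Plume center vt = 2.47 × 38.6 = 95.342 m, so the well at 96.0 m is 0.658 m downgradient of the peak.
√(4πDt) = 4.299 m, giving peak height M/(n_e·A·√(4πDt)) = 0.891/(0.35 × 5.99 × 4.299) = 0.09886 kg/m³.
(x−vt)²/(4Dt) = (0.658)²/(4 × 0.0381 × 38.6) = 0.07360; exp(−0.07360) = 0.9290.
C = 0.09886 × 0.9290 = 0.0918 kg/m³.

0.0918 kg/m³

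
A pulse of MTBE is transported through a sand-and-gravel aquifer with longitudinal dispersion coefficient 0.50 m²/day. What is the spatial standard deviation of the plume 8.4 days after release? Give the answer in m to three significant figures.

Dispersive spreading gives a Gaussian with σ² = 2Dt; advection only shifts the center.
σ = √(2 × 0.50 × 8.4) = 2.90 m.

2.90 m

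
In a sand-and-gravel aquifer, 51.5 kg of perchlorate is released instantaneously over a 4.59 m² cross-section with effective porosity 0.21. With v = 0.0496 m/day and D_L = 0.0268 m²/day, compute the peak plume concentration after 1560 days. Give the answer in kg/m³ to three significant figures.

2.33 kg/m³

The peak of an instantaneous 1D plume sits at x = vt; there the Gaussian factor is 1 and C_max = M/(n_e·A·√(4πDt)), where n_e·A is the pore area the mass is dissolved in.
√(4πDt) = √(4π × 0.0268 × 1560) = 22.92 m, so C_max = 51.5/(0.21 × 4.59 × 22.92) = 2.33 kg/m³.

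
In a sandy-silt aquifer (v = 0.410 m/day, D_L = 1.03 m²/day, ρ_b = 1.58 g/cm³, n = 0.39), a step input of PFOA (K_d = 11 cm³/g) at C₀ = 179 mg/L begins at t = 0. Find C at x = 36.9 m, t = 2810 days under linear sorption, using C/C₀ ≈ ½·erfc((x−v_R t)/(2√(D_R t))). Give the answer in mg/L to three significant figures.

27.1 mg/L

Retardation factor R = 1 + ρ_b·K_d/n = 1 + 1.58 × 11/0.39 = 45.56.
Sorption retards both mechanisms: v_R = v/R = 0.008999 m/day, D_R = D/R = 0.02261 m²/day.
v_R·t = 0.008999 × 2810 = 25.28719 m; 2√(D_R t) = 15.94 m; argument = (36.9 − 25.28719)/15.94 = 0.7285.
C = C₀ × ½·erfc(0.7285) = 179 × 0.1514 = 27.1 mg/L.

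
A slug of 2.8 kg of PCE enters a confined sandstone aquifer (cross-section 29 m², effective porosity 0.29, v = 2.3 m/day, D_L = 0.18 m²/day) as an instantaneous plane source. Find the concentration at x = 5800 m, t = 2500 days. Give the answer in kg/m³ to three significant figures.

0.00110 kg/m³

For an instantaneous plane source, C(x,t) = M/(n_e·A·√(4πDt)) · exp(−(x−vt)²/(4Dt)), with n_e·A the pore (flow) area.
Plume center vt = 2.3 × 2500 = 5750 m, so the well at 5800 m is 50 m downgradient of the peak.
√(4πDt) = 75.20 m, giving peak height M/(n_e·A·√(4πDt)) = 2.8/(0.29 × 29 × 75.20) = 0.004427 kg/m³.
(x−vt)²/(4Dt) = (50)²/(4 × 0.18 × 2500) = 1.389; exp(−1.389) = 0.2493.
C = 0.004427 × 0.2493 = 0.00110 kg/m³.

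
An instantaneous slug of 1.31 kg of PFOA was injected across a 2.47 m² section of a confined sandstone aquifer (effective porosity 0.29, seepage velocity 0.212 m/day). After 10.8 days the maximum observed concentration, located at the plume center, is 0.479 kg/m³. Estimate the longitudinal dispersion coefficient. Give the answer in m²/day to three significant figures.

At the plume center C_max = M/(n_e·A·√(4πDt)), so D = M²/(4πt·(n_e·A·C_max)²).
n_e·A·C_max = 0.29 × 2.47 × 0.479 = 0.3431 kg/m.
D = 1.31²/(4π × 10.8 × 0.3431²) = 0.107 m²/day.

0.107 m²/day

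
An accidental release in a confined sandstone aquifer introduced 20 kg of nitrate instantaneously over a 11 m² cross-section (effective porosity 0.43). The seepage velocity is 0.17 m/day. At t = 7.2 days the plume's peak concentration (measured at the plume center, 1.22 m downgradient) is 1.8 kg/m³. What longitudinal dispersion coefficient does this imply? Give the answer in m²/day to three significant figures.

At the plume center C_max = M/(n_e·A·√(4πDt)), so D = M²/(4πt·(n_e·A·C_max)²).
n_e·A·C_max = 0.43 × 11 × 1.8 = 8.514 kg/m.
D = 20²/(4π × 7.2 × 8.514²) = 0.0610 m²/day.

0.0610 m²/day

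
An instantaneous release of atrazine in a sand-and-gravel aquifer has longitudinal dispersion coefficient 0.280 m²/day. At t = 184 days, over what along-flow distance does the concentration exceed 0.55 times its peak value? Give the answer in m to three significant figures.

22.2 m

The plume is Gaussian with σ = √(2Dt) = √(2 × 0.280 × 184) = 10.15 m.
C/C_peak = exp(−Δx²/(2σ²)) = 0.55 ⇒ Δx = σ·√(−2 ln 0.55) = 10.15 × 1.093 = 11.09 m.
Width = 2Δx = 22.2 m.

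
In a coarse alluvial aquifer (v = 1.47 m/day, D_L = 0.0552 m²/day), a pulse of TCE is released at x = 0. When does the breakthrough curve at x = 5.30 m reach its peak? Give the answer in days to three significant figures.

For the 1D instantaneous-source solution, setting ∂C/∂t = 0 at fixed x gives v²t² + 2Dt − x² = 0, so t = (√(D² + v²x²) − D)/v².
√(D² + v²x²) = √(0.0552² + 1.47² × 5.30²) = 7.791; v² = 2.1609.
t = (7.791 − 0.0552)/2.1609 = 3.58 days (vs. the pure-advection estimate x/v = 3.61 d).

3.58 days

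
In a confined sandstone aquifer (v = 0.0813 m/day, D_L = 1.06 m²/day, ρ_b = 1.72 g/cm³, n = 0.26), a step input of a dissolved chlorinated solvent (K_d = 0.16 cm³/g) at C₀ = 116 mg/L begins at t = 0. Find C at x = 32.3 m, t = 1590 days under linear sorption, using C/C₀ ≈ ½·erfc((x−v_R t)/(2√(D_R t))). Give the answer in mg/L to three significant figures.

Retardation factor R = 1 + ρ_b·K_d/n = 1 + 1.72 × 0.16/0.26 = 2.058.
Sorption retards both mechanisms: v_R = v/R = 0.03950 m/day, D_R = D/R = 0.5151 m²/day.
v_R·t = 0.03950 × 1590 = 62.805 m; 2√(D_R t) = 57.24 m; argument = (32.3 − 62.805)/57.24 = -0.5329.
C = C₀ × ½·erfc(-0.5329) = 116 × 0.7745 = 89.8 mg/L.

89.8 mg/L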